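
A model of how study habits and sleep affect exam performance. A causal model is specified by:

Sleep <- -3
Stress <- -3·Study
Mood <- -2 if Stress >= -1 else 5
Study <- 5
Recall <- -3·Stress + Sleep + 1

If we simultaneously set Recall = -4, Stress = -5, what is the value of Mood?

Under do(Recall = -4, Stress = -5), each intervened variable's structural equation is replaced by its fixed value.
Mood = -2 if Stress >= -1 else 5  [with Stress=-5]  = 5

5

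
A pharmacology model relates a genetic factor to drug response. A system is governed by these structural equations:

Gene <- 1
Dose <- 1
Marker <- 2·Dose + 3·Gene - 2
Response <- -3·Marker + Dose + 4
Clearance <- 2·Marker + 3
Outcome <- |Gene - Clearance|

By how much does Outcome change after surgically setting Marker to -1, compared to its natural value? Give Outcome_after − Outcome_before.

The intervention breaks the incoming arrows to Marker: Marker <- 2·Dose + 3·Gene - 2 no longer applies, and Marker = -1.
Clearance = 2·Marker + 3  [with Marker=-1]  = 1
Outcome = |Gene - Clearance|  [with Gene=1, Clearance=1]  = 0
Without intervention: Marker = 2·Dose + 3·Gene - 2  [with Dose=1, Gene=1]  = 3; Clearance = 2·Marker + 3  [with Marker=3]  = 9; Outcome = |Gene - Clearance|  [with Gene=1, Clearance=9]  = 8.
Change = 0 − 8 = -8.

-8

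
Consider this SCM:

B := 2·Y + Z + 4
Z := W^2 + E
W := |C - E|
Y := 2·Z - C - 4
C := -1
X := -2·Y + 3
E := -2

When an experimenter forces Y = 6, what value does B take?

15

Under do(Y=6), the mechanism Y := 2·Z - C - 4 is discarded; Y is fixed at 6.
W = |C - E|  [with C=-1, E=-2]  = 1
Z = W^2 + E  [with W=1, E=-2]  = -1
B = 2·Y + Z + 4  [with Y=6, Z=-1]  = 15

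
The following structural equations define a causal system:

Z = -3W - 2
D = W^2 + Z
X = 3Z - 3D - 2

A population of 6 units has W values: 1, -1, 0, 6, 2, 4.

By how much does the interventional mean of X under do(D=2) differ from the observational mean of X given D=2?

-4.5

Under do(D=2), D's equation is replaced by D=2 for every unit. Per-unit X: -23, -5, -14, -68, -32, -50. Mean = -32.
Observing D=2 restricts to units where D's equation naturally yields 2: W ∈ {-1, 4}. In that subpopulation X = -5, -50, mean -27.5.
Difference = -32 − (-27.5) = -4.5.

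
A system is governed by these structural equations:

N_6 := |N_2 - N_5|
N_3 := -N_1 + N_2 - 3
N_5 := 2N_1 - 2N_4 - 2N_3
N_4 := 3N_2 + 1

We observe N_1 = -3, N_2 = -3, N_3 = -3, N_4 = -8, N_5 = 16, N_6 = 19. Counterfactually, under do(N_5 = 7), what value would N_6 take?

The intervention breaks the incoming arrows to N_5: N_5 := 2N_1 - 2N_4 - 2N_3 no longer applies, and N_5 = 7.
N_6 = |N_2 - N_5|  [with N_2=-3, N_5=7]  = 10

10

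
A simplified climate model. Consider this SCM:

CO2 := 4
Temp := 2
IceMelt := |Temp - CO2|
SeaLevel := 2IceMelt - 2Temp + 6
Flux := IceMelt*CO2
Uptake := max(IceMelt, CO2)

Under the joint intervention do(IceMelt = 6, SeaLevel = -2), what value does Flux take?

24

Setting IceMelt = 6, SeaLevel = -2 by intervention discards those variables' equations.
Flux = IceMelt*CO2  [with IceMelt=6, CO2=4]  = 24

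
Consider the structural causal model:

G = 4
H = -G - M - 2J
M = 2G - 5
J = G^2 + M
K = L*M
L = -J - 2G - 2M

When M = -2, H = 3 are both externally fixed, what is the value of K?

Setting M = -2, H = 3 by intervention discards those variables' equations.
J = G^2 + M  [with G=4, M=-2]  = 14
L = -J - 2G - 2M  [with J=14, G=4, M=-2]  = -18
K = L*M  [with L=-18, M=-2]  = 36

36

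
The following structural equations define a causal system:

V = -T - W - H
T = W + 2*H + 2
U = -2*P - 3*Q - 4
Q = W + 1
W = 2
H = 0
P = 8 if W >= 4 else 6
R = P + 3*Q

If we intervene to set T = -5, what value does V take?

3

The intervention breaks the incoming arrows to T: T = W + 2*H + 2 no longer applies, and T = -5.
V = -T - W - H  [with T=-5, W=2, H=0]  = 3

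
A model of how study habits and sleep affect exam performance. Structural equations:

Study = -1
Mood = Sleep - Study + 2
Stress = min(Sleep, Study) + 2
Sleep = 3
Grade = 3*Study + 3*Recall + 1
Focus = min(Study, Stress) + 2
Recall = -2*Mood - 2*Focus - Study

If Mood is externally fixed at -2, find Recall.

The intervention breaks the incoming arrows to Mood: Mood = Sleep - Study + 2 no longer applies, and Mood = -2.
Stress = min(Sleep, Study) + 2  [with Sleep=3, Study=-1]  = 1
Focus = min(Study, Stress) + 2  [with Study=-1, Stress=1]  = 1
Recall = -2*Mood - 2*Focus - Study  [with Mood=-2, Focus=1, Study=-1]  = 3

3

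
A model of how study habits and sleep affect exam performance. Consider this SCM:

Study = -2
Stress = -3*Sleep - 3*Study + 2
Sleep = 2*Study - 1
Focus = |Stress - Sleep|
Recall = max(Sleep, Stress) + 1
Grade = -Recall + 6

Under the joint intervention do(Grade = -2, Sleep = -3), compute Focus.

Under do(Grade = -2, Sleep = -3), each intervened variable's structural equation is replaced by its fixed value.
Stress = -3*Sleep - 3*Study + 2  [with Sleep=-3, Study=-2]  = 17
Focus = |Stress - Sleep|  [with Stress=17, Sleep=-3]  = 20

20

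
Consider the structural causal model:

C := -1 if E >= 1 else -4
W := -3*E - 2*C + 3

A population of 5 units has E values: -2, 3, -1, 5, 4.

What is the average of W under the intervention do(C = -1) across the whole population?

Every unit gets C=-1 under the intervention. W values become 11, -4, 8, -10, -7; E[W|do(C=-1)] = -0.4.

-0.4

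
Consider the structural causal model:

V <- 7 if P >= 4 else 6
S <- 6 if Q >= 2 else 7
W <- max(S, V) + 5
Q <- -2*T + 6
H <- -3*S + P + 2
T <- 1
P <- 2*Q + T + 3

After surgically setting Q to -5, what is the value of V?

Under do(Q=-5), the mechanism Q <- -2*T + 6 is discarded; Q is fixed at -5.
P = 2*Q + T + 3  [with Q=-5, T=1]  = -6
V = 7 if P >= 4 else 6  [with P=-6]  = 6

6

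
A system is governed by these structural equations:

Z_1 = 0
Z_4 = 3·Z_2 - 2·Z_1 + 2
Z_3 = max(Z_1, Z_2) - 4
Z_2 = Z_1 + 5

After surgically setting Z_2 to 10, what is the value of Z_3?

6

The intervention breaks the incoming arrows to Z_2: Z_2 = Z_1 + 5 no longer applies, and Z_2 = 10.
Z_3 = max(Z_1, Z_2) - 4  [with Z_1=0, Z_2=10]  = 6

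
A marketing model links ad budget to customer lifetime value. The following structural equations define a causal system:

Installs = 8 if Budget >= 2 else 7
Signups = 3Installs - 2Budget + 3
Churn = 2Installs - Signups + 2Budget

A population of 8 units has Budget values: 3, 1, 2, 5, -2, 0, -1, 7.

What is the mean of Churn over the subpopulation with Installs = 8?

Conditioning on Installs=8 selects the 4 unit(s) with Budget ∈ {3, 2, 5, 7}. Their Churn values: 1, -3, 9, 17. Mean = 6.

6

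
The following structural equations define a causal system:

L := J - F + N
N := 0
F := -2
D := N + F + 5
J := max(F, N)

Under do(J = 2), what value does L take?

The intervention breaks the incoming arrows to J: J := max(F, N) no longer applies, and J = 2.
L = J - F + N  [with J=2, F=-2, N=0]  = 4

4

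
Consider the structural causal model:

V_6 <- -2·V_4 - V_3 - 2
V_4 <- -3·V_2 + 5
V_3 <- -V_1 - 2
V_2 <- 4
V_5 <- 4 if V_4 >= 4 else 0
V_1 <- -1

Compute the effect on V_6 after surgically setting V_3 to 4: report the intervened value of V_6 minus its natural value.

-5

The intervention breaks the incoming arrows to V_3: V_3 <- -V_1 - 2 no longer applies, and V_3 = 4.
V_4 = -3·V_2 + 5  [with V_2=4]  = -7
V_6 = -2·V_4 - V_3 - 2  [with V_4=-7, V_3=4]  = 8
Without intervention: V_3 = -V_1 - 2  [with V_1=-1]  = -1; V_4 = -3·V_2 + 5  [with V_2=4]  = -7; V_6 = -2·V_4 - V_3 - 2  [with V_4=-7, V_3=-1]  = 13.
Change = 8 − 13 = -5.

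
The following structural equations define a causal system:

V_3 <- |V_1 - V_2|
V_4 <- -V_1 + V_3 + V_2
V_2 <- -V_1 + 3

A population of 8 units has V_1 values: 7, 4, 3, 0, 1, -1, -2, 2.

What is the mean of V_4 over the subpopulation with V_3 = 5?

5

E[V_4|V_3=5] averages over only the 2 units with V_3=5 (V_1 = 4, -1): V_4 = 0, 10, mean 5.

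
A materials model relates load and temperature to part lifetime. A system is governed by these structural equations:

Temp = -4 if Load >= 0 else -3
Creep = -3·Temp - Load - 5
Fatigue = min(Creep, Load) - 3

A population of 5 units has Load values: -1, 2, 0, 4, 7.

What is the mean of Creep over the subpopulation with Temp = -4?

E[Creep|Temp=-4] averages over only the 4 units with Temp=-4 (Load = 2, 0, 4, 7): Creep = 5, 7, 3, 0, mean 3.75.

3.75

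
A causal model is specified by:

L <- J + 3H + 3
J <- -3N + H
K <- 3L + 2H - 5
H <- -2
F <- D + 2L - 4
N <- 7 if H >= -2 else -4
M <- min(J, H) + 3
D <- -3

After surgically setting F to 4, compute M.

The intervention breaks the incoming arrows to F: F <- D + 2L - 4 no longer applies, and F = 4.
M is not downstream of the intervention, so its value is determined by the original equations.
N = 7 if H >= -2 else -4  [with H=-2]  = 7
J = -3N + H  [with N=7, H=-2]  = -23
M = min(J, H) + 3  [with J=-23, H=-2]  = -20

-20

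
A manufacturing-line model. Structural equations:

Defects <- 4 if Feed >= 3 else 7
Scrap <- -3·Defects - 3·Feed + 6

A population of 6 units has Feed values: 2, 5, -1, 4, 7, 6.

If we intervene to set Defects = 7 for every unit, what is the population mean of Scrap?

The intervention sets Defects=7 in all 6 units regardless of Feed. Recomputing Scrap per unit gives -21, -30, -12, -27, -36, -33; average -26.5.

-26.5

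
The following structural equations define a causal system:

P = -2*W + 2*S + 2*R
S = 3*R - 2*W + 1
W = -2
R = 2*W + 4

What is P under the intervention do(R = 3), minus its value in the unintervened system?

Under do(R=3), the mechanism R = 2*W + 4 is discarded; R is fixed at 3.
S = 3*R - 2*W + 1  [with R=3, W=-2]  = 14
P = -2*W + 2*S + 2*R  [with W=-2, S=14, R=3]  = 38
Without intervention: R = 2*W + 4  [with W=-2]  = 0; S = 3*R - 2*W + 1  [with R=0, W=-2]  = 5; P = -2*W + 2*S + 2*R  [with W=-2, S=5, R=0]  = 14.
Change = 38 − 14 = 24.

24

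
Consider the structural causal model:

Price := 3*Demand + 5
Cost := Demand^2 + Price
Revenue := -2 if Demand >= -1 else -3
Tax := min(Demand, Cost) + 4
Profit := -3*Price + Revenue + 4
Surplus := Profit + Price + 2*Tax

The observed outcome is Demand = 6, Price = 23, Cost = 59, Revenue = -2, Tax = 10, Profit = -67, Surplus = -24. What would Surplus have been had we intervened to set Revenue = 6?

-16

The intervention breaks the incoming arrows to Revenue: Revenue := -2 if Demand >= -1 else -3 no longer applies, and Revenue = 6.
Price = 3*Demand + 5  [with Demand=6]  = 23
Cost = Demand^2 + Price  [with Demand=6, Price=23]  = 59
Tax = min(Demand, Cost) + 4  [with Demand=6, Cost=59]  = 10
Profit = -3*Price + Revenue + 4  [with Price=23, Revenue=6]  = -59
Surplus = Profit + Price + 2*Tax  [with Profit=-59, Price=23, Tax=10]  = -16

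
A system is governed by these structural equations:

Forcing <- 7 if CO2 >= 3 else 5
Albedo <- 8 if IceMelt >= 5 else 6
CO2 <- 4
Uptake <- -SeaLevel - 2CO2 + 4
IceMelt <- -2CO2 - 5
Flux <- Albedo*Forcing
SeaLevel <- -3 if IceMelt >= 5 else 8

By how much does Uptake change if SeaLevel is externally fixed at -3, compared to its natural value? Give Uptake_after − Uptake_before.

11

Under do(SeaLevel=-3), the mechanism SeaLevel <- -3 if IceMelt >= 5 else 8 is discarded; SeaLevel is fixed at -3.
Uptake = -SeaLevel - 2CO2 + 4  [with SeaLevel=-3, CO2=4]  = -1
Without intervention: IceMelt = -2CO2 - 5  [with CO2=4]  = -13; SeaLevel = -3 if IceMelt >= 5 else 8  [with IceMelt=-13]  = 8; Uptake = -SeaLevel - 2CO2 + 4  [with SeaLevel=8, CO2=4]  = -12.
Change = -1 − (-12) = 11.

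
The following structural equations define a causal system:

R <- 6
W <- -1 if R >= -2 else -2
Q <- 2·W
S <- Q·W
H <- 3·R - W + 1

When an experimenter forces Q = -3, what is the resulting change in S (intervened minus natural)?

1

The intervention breaks the incoming arrows to Q: Q <- 2·W no longer applies, and Q = -3.
W = -1 if R >= -2 else -2  [with R=6]  = -1
S = Q·W  [with Q=-3, W=-1]  = 3
Without intervention: W = -1 if R >= -2 else -2  [with R=6]  = -1; Q = 2·W  [with W=-1]  = -2; S = Q·W  [with Q=-2, W=-1]  = 2.
Change = 3 − 2 = 1.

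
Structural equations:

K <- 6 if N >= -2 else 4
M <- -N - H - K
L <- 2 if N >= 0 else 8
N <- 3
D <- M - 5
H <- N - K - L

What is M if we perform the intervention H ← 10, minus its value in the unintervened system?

-15

Intervening sets H = 10 and removes its equation (H <- N - K - L).
K = 6 if N >= -2 else 4  [with N=3]  = 6
M = -N - H - K  [with N=3, H=10, K=6]  = -19
Without intervention: K = 6 if N >= -2 else 4  [with N=3]  = 6; L = 2 if N >= 0 else 8  [with N=3]  = 2; H = N - K - L  [with N=3, K=6, L=2]  = -5; M = -N - H - K  [with N=3, H=-5, K=6]  = -4.
Change = -19 − (-4) = -15.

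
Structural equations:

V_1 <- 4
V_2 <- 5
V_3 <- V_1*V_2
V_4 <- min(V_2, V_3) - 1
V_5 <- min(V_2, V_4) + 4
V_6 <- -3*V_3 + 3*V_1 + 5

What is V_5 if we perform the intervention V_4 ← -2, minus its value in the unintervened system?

-6

Intervening sets V_4 = -2 and removes its equation (V_4 <- min(V_2, V_3) - 1).
V_5 = min(V_2, V_4) + 4  [with V_2=5, V_4=-2]  = 2
Without intervention: V_3 = V_1*V_2  [with V_1=4, V_2=5]  = 20; V_4 = min(V_2, V_3) - 1  [with V_2=5, V_3=20]  = 4; V_5 = min(V_2, V_4) + 4  [with V_2=5, V_4=4]  = 8.
Change = 2 − 8 = -6.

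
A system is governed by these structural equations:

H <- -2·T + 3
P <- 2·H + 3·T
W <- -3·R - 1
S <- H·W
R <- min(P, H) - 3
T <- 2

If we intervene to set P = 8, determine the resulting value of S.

-11

The intervention breaks the incoming arrows to P: P <- 2·H + 3·T no longer applies, and P = 8.
H = -2·T + 3  [with T=2]  = -1
R = min(P, H) - 3  [with P=8, H=-1]  = -4
W = -3·R - 1  [with R=-4]  = 11
S = H·W  [with H=-1, W=11]  = -11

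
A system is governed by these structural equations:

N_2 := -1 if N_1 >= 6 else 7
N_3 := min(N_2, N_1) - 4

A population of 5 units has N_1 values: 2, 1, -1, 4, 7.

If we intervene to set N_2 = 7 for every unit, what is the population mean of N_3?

-1.4

Every unit gets N_2=7 under the intervention. N_3 values become -2, -3, -5, 0, 3; E[N_3|do(N_2=7)] = -1.4.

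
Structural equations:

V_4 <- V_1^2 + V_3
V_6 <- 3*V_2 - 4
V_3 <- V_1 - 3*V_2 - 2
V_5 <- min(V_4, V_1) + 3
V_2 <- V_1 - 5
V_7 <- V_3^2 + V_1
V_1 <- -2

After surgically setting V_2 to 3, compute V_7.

167

Under do(V_2=3), the mechanism V_2 <- V_1 - 5 is discarded; V_2 is fixed at 3.
V_3 = V_1 - 3*V_2 - 2  [with V_1=-2, V_2=3]  = -13
V_7 = V_3^2 + V_1  [with V_3=-13, V_1=-2]  = 167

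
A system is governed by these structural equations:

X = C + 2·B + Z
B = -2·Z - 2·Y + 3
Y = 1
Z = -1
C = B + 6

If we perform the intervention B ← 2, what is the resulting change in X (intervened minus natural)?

-3

do(B=2) replaces the equation B = -2·Z - 2·Y + 3 with the constant B = 2.
C = B + 6  [with B=2]  = 8
X = C + 2·B + Z  [with C=8, B=2, Z=-1]  = 11
Without intervention: B = -2·Z - 2·Y + 3  [with Z=-1, Y=1]  = 3; C = B + 6  [with B=3]  = 9; X = C + 2·B + Z  [with C=9, B=3, Z=-1]  = 14.
Change = 11 − 14 = -3.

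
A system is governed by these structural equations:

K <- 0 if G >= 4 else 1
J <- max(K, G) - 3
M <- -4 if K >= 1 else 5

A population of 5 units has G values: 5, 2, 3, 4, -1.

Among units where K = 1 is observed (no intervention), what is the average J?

Conditioning on K=1 selects the 3 unit(s) with G ∈ {2, 3, -1}. Their J values: -1, 0, -2. Mean = -1.

-1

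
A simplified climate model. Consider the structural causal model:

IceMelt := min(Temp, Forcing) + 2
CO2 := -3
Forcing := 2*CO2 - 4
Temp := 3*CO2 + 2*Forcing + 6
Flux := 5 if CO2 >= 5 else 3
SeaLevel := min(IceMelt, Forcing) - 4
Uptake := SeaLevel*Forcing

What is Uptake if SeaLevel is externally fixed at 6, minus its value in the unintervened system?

Under do(SeaLevel=6), the mechanism SeaLevel := min(IceMelt, Forcing) - 4 is discarded; SeaLevel is fixed at 6.
Forcing = 2*CO2 - 4  [with CO2=-3]  = -10
Uptake = SeaLevel*Forcing  [with SeaLevel=6, Forcing=-10]  = -60
Without intervention: Forcing = 2*CO2 - 4  [with CO2=-3]  = -10; Temp = 3*CO2 + 2*Forcing + 6  [with CO2=-3, Forcing=-10]  = -23; IceMelt = min(Temp, Forcing) + 2  [with Temp=-23, Forcing=-10]  = -21; SeaLevel = min(IceMelt, Forcing) - 4  [with IceMelt=-21, Forcing=-10]  = -25; Uptake = SeaLevel*Forcing  [with SeaLevel=-25, Forcing=-10]  = 250.
Change = -60 − 250 = -310.

-310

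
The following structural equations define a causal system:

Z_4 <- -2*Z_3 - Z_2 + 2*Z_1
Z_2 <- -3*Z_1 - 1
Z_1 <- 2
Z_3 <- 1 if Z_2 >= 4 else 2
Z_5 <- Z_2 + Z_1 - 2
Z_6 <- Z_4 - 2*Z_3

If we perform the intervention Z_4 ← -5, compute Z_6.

Under do(Z_4=-5), the mechanism Z_4 <- -2*Z_3 - Z_2 + 2*Z_1 is discarded; Z_4 is fixed at -5.
Z_2 = -3*Z_1 - 1  [with Z_1=2]  = -7
Z_3 = 1 if Z_2 >= 4 else 2  [with Z_2=-7]  = 2
Z_6 = Z_4 - 2*Z_3  [with Z_4=-5, Z_3=2]  = -9

-9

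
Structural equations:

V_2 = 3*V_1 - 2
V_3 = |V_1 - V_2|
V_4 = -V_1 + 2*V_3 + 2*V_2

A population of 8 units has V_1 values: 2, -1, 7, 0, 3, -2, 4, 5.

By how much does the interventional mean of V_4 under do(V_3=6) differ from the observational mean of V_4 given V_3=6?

6.25

The intervention sets V_3=6 in all 8 units regardless of V_1. Recomputing V_4 per unit gives 18, 3, 43, 8, 23, -2, 28, 33; average 19.25.
Observing V_3=6 restricts to units where V_3's equation naturally yields 6: V_1 ∈ {-2, 4}. In that subpopulation V_4 = -2, 28, mean 13.
Difference = 19.25 − 13 = 6.25.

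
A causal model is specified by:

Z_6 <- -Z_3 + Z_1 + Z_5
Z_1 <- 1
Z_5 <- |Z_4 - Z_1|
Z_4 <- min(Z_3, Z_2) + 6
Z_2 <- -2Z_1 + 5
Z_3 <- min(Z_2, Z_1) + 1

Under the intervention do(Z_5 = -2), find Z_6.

-3

The intervention breaks the incoming arrows to Z_5: Z_5 <- |Z_4 - Z_1| no longer applies, and Z_5 = -2.
Z_2 = -2Z_1 + 5  [with Z_1=1]  = 3
Z_3 = min(Z_2, Z_1) + 1  [with Z_2=3, Z_1=1]  = 2
Z_6 = -Z_3 + Z_1 + Z_5  [with Z_3=2, Z_1=1, Z_5=-2]  = -3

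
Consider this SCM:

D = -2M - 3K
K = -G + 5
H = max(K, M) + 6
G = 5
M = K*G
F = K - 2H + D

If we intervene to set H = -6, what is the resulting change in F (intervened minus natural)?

Under do(H=-6), the mechanism H = max(K, M) + 6 is discarded; H is fixed at -6.
K = -G + 5  [with G=5]  = 0
M = K*G  [with K=0, G=5]  = 0
D = -2M - 3K  [with M=0, K=0]  = 0
F = K - 2H + D  [with K=0, H=-6, D=0]  = 12
Without intervention: K = -G + 5  [with G=5]  = 0; M = K*G  [with K=0, G=5]  = 0; H = max(K, M) + 6  [with K=0, M=0]  = 6; D = -2M - 3K  [with M=0, K=0]  = 0; F = K - 2H + D  [with K=0, H=6, D=0]  = -12.
Change = 12 − (-12) = 24.

24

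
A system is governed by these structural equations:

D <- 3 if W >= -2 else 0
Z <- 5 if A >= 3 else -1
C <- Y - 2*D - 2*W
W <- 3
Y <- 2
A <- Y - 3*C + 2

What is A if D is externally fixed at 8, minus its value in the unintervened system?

do(D=8) replaces the equation D <- 3 if W >= -2 else 0 with the constant D = 8.
C = Y - 2*D - 2*W  [with Y=2, D=8, W=3]  = -20
A = Y - 3*C + 2  [with Y=2, C=-20]  = 64
Without intervention: D = 3 if W >= -2 else 0  [with W=3]  = 3; C = Y - 2*D - 2*W  [with Y=2, D=3, W=3]  = -10; A = Y - 3*C + 2  [with Y=2, C=-10]  = 34.
Change = 64 − 34 = 30.

30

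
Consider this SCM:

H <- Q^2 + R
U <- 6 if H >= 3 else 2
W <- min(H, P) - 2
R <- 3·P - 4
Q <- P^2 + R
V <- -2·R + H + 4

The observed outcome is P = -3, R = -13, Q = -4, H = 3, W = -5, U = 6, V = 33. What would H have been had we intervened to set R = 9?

333

Under do(R=9), the mechanism R <- 3·P - 4 is discarded; R is fixed at 9.
Q = P^2 + R  [with P=-3, R=9]  = 18
H = Q^2 + R  [with Q=18, R=9]  = 333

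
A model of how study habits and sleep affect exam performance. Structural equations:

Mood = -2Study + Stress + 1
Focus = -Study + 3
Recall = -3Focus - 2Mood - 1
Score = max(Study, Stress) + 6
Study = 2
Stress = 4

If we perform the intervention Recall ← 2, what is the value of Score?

do(Recall=2) replaces the equation Recall = -3Focus - 2Mood - 1 with the constant Recall = 2.
No directed path runs from Recall to Score, so Score keeps its natural value.
Score = max(Study, Stress) + 6  [with Study=2, Stress=4]  = 10

10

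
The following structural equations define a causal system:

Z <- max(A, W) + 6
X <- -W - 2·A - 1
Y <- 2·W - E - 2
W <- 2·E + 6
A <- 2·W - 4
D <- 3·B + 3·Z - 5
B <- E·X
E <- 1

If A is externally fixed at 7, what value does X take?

-23

do(A=7) replaces the equation A <- 2·W - 4 with the constant A = 7.
W = 2·E + 6  [with E=1]  = 8
X = -W - 2·A - 1  [with W=8, A=7]  = -23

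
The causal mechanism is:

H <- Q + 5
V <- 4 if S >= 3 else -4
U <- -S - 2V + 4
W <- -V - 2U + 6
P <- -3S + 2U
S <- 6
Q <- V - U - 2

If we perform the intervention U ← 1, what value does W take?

0

The intervention breaks the incoming arrows to U: U <- -S - 2V + 4 no longer applies, and U = 1.
V = 4 if S >= 3 else -4  [with S=6]  = 4
W = -V - 2U + 6  [with V=4, U=1]  = 0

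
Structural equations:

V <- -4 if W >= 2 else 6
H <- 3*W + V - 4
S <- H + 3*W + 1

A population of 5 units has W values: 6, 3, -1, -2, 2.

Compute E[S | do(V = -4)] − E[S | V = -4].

-12.4

Every unit gets V=-4 under the intervention. S values become 29, 11, -13, -19, 5; E[S|do(V=-4)] = 2.6.
Observing V=-4 restricts to units where V's equation naturally yields -4: W ∈ {6, 3, 2}. In that subpopulation S = 29, 11, 5, mean 15.
Difference = 2.6 − 15 = -12.4.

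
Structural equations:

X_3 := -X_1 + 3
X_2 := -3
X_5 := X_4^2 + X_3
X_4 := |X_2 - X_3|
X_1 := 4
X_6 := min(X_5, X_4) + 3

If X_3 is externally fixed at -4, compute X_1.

Under do(X_3=-4), the mechanism X_3 := -X_1 + 3 is discarded; X_3 is fixed at -4.
X_1 is not downstream of the intervention, so its value is determined by the original equations.

4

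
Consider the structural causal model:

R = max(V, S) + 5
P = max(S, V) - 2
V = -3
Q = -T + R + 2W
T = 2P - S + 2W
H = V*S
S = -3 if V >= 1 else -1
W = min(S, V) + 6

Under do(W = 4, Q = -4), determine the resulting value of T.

3

Under do(W = 4, Q = -4), each intervened variable's structural equation is replaced by its fixed value.
S = -3 if V >= 1 else -1  [with V=-3]  = -1
P = max(S, V) - 2  [with S=-1, V=-3]  = -3
T = 2P - S + 2W  [with P=-3, S=-1, W=4]  = 3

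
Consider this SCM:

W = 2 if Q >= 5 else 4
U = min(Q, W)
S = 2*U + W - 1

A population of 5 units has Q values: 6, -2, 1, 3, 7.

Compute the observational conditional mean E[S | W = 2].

Conditioning on W=2 selects the 2 unit(s) with Q ∈ {6, 7}. Their S values: 5, 5. Mean = 5.

5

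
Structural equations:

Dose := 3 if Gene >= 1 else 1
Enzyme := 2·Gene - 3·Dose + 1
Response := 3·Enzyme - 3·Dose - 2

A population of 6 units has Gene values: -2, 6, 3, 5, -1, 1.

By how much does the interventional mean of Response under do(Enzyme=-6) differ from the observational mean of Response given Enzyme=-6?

-1

Under do(Enzyme=-6), Enzyme's equation is replaced by Enzyme=-6 for every unit. Per-unit Response: -23, -29, -29, -29, -23, -29. Mean = -27.
Observing Enzyme=-6 restricts to units where Enzyme's equation naturally yields -6: Gene ∈ {-2, 1}. In that subpopulation Response = -23, -29, mean -26.
Difference = -27 − (-26) = -1.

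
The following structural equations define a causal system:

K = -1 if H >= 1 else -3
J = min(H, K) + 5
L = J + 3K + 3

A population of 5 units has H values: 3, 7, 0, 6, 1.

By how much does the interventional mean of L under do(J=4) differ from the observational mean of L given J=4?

do(J=4) breaks J's dependence on H. With J=4 fixed, L across the units is 4, 4, -2, 4, 4, mean 2.8.
Conditioning on J=4 selects the 4 unit(s) with H ∈ {3, 7, 6, 1}. Their L values: 4, 4, 4, 4. Mean = 4.
Difference = 2.8 − 4 = -1.2.

-1.2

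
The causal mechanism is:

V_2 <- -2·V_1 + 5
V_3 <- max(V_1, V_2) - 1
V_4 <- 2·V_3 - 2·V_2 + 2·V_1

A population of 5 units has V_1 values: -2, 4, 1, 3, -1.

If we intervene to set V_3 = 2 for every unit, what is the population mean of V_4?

Every unit gets V_3=2 under the intervention. V_4 values become -18, 18, 0, 12, -12; E[V_4|do(V_3=2)] = 0.

0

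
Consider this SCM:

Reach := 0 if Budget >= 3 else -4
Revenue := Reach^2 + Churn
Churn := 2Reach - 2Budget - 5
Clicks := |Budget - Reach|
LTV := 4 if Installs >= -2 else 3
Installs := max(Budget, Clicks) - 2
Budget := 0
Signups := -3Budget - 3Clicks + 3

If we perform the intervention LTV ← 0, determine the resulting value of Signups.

-9

do(LTV=0) replaces the equation LTV := 4 if Installs >= -2 else 3 with the constant LTV = 0.
Signups is not downstream of the intervention, so its value is determined by the original equations.
Reach = 0 if Budget >= 3 else -4  [with Budget=0]  = -4
Clicks = |Budget - Reach|  [with Budget=0, Reach=-4]  = 4
Signups = -3Budget - 3Clicks + 3  [with Budget=0, Clicks=4]  = -9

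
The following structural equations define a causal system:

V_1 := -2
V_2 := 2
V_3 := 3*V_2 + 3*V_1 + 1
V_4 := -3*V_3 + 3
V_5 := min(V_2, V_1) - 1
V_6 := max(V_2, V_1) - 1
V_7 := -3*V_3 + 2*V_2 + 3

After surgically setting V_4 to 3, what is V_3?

1

Under do(V_4=3), the mechanism V_4 := -3*V_3 + 3 is discarded; V_4 is fixed at 3.
Since V_3 is not a descendant of the intervened variable, it is unaffected.
V_3 = 3*V_2 + 3*V_1 + 1  [with V_2=2, V_1=-2]  = 1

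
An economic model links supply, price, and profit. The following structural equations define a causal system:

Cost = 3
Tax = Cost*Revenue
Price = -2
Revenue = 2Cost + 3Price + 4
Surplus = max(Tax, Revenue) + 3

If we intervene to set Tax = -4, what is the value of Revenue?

Under do(Tax=-4), the mechanism Tax = Cost*Revenue is discarded; Tax is fixed at -4.
Since Revenue is not a descendant of the intervened variable, it is unaffected.
Revenue = 2Cost + 3Price + 4  [with Cost=3, Price=-2]  = 4

4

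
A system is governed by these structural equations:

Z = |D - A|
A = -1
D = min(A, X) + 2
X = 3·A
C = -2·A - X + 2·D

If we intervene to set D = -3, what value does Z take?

do(D=-3) replaces the equation D = min(A, X) + 2 with the constant D = -3.
Z = |D - A|  [with D=-3, A=-1]  = 2

2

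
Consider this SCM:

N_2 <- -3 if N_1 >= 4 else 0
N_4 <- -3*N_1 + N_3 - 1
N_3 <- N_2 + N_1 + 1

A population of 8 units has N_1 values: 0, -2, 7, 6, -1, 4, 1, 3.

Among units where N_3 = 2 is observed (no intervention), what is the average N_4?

-6.5

Observing N_3=2 restricts to units where N_3's equation naturally yields 2: N_1 ∈ {4, 1}. In that subpopulation N_4 = -11, -2, mean -6.5.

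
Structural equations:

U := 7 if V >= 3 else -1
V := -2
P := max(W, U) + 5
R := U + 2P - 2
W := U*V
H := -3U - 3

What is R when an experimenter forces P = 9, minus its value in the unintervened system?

Intervening sets P = 9 and removes its equation (P := max(W, U) + 5).
U = 7 if V >= 3 else -1  [with V=-2]  = -1
R = U + 2P - 2  [with U=-1, P=9]  = 15
Without intervention: U = 7 if V >= 3 else -1  [with V=-2]  = -1; W = U*V  [with U=-1, V=-2]  = 2; P = max(W, U) + 5  [with W=2, U=-1]  = 7; R = U + 2P - 2  [with U=-1, P=7]  = 11.
Change = 15 − 11 = 4.

4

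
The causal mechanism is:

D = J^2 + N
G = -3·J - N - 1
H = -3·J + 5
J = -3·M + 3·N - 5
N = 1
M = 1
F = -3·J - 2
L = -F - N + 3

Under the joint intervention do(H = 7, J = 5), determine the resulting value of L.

19

Under do(H = 7, J = 5), each intervened variable's structural equation is replaced by its fixed value.
F = -3·J - 2  [with J=5]  = -17
L = -F - N + 3  [with F=-17, N=1]  = 19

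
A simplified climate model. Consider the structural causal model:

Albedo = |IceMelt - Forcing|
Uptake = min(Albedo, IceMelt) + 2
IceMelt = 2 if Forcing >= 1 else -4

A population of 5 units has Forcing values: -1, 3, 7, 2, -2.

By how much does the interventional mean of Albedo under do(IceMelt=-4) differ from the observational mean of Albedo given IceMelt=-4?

3.3

Under do(IceMelt=-4), IceMelt's equation is replaced by IceMelt=-4 for every unit. Per-unit Albedo: 3, 7, 11, 6, 2. Mean = 5.8.
E[Albedo|IceMelt=-4] averages over only the 2 units with IceMelt=-4 (Forcing = -1, -2): Albedo = 3, 2, mean 2.5.
Difference = 5.8 − 2.5 = 3.3.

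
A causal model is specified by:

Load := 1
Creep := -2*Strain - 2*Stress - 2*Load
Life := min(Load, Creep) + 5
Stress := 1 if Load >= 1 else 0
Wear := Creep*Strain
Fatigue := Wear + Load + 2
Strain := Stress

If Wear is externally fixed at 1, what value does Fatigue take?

The intervention breaks the incoming arrows to Wear: Wear := Creep*Strain no longer applies, and Wear = 1.
Fatigue = Wear + Load + 2  [with Wear=1, Load=1]  = 4

4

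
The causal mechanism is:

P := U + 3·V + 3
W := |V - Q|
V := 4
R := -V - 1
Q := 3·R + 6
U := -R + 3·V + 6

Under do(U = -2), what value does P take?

13

The intervention breaks the incoming arrows to U: U := -R + 3·V + 6 no longer applies, and U = -2.
P = U + 3·V + 3  [with U=-2, V=4]  = 13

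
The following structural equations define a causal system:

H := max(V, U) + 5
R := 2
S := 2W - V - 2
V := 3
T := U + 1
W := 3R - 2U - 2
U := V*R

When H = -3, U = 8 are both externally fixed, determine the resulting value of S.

The joint intervention fixes H = -3, U = 8, removing each variable's own equation.
W = 3R - 2U - 2  [with R=2, U=8]  = -12
S = 2W - V - 2  [with W=-12, V=3]  = -29

-29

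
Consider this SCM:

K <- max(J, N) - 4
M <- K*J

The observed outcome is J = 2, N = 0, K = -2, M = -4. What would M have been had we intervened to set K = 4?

8

The intervention breaks the incoming arrows to K: K <- max(J, N) - 4 no longer applies, and K = 4.
M = K*J  [with K=4, J=2]  = 8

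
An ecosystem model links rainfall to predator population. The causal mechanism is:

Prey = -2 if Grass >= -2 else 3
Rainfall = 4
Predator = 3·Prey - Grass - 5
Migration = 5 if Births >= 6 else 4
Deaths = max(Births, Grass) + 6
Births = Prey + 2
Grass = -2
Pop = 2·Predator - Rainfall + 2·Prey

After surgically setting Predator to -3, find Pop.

do(Predator=-3) replaces the equation Predator = 3·Prey - Grass - 5 with the constant Predator = -3.
Prey = -2 if Grass >= -2 else 3  [with Grass=-2]  = -2
Pop = 2·Predator - Rainfall + 2·Prey  [with Predator=-3, Rainfall=4, Prey=-2]  = -14

-14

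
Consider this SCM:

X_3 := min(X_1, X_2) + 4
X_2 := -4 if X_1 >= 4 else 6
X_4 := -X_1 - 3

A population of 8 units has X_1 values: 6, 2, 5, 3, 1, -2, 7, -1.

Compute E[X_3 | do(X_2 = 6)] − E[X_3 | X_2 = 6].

The intervention sets X_2=6 in all 8 units regardless of X_1. Recomputing X_3 per unit gives 10, 6, 9, 7, 5, 2, 10, 3; average 6.5.
E[X_3|X_2=6] averages over only the 5 units with X_2=6 (X_1 = 2, 3, 1, -2, -1): X_3 = 6, 7, 5, 2, 3, mean 4.6.
Difference = 6.5 − 4.6 = 1.9.

1.9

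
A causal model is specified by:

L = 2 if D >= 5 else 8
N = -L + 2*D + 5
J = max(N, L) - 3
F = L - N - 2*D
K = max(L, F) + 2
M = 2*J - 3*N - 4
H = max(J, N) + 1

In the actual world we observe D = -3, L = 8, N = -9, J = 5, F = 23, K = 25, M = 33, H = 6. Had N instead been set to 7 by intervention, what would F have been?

do(N=7) replaces the equation N = -L + 2*D + 5 with the constant N = 7.
L = 2 if D >= 5 else 8  [with D=-3]  = 8
F = L - N - 2*D  [with L=8, N=7, D=-3]  = 7

7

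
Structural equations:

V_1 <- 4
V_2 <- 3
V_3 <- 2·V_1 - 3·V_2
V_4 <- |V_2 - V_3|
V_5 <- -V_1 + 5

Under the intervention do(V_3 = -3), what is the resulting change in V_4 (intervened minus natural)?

The intervention breaks the incoming arrows to V_3: V_3 <- 2·V_1 - 3·V_2 no longer applies, and V_3 = -3.
V_4 = |V_2 - V_3|  [with V_2=3, V_3=-3]  = 6
Without intervention: V_3 = 2·V_1 - 3·V_2  [with V_1=4, V_2=3]  = -1; V_4 = |V_2 - V_3|  [with V_2=3, V_3=-1]  = 4.
Change = 6 − 4 = 2.

2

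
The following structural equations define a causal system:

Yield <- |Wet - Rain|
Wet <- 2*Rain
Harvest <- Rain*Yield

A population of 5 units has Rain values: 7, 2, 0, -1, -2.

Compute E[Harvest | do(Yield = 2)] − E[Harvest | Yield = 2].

2.4

The intervention sets Yield=2 in all 5 units regardless of Rain. Recomputing Harvest per unit gives 14, 4, 0, -2, -4; average 2.4.
Observing Yield=2 restricts to units where Yield's equation naturally yields 2: Rain ∈ {2, -2}. In that subpopulation Harvest = 4, -4, mean 0.
Difference = 2.4 − 0 = 2.4.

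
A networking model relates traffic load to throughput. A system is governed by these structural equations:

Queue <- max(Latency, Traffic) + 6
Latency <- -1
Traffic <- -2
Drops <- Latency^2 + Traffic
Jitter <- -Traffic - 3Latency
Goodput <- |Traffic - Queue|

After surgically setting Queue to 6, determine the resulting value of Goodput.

8

The intervention breaks the incoming arrows to Queue: Queue <- max(Latency, Traffic) + 6 no longer applies, and Queue = 6.
Goodput = |Traffic - Queue|  [with Traffic=-2, Queue=6]  = 8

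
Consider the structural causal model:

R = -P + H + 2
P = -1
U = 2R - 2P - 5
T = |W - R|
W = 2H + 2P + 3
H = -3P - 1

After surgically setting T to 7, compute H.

2

do(T=7) replaces the equation T = |W - R| with the constant T = 7.
H is not downstream of the intervention, so its value is determined by the original equations.
H = -3P - 1  [with P=-1]  = 2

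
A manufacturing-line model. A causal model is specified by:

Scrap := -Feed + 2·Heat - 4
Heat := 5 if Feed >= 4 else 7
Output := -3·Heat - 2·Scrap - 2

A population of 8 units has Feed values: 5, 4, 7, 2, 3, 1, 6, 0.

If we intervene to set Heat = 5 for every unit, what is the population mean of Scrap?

2.5

do(Heat=5) breaks Heat's dependence on Feed. With Heat=5 fixed, Scrap across the units is 1, 2, -1, 4, 3, 5, 0, 6, mean 2.5.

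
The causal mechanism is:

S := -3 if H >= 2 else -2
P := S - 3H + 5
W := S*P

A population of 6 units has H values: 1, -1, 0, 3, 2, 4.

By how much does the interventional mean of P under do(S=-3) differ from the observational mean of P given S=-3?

4.5

The intervention sets S=-3 in all 6 units regardless of H. Recomputing P per unit gives -1, 5, 2, -7, -4, -10; average -2.5.
Observing S=-3 restricts to units where S's equation naturally yields -3: H ∈ {3, 2, 4}. In that subpopulation P = -7, -4, -10, mean -7.
Difference = -2.5 − (-7) = 4.5.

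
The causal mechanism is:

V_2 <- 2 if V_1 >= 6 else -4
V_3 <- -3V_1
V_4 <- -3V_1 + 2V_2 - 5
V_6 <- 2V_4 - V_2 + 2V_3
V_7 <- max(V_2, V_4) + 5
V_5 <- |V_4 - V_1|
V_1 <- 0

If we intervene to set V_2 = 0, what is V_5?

do(V_2=0) replaces the equation V_2 <- 2 if V_1 >= 6 else -4 with the constant V_2 = 0.
V_4 = -3V_1 + 2V_2 - 5  [with V_1=0, V_2=0]  = -5
V_5 = |V_4 - V_1|  [with V_4=-5, V_1=0]  = 5

5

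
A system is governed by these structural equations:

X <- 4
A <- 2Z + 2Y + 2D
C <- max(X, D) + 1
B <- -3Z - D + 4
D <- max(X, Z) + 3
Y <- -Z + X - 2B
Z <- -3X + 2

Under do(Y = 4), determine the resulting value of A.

2

The intervention breaks the incoming arrows to Y: Y <- -Z + X - 2B no longer applies, and Y = 4.
Z = -3X + 2  [with X=4]  = -10
D = max(X, Z) + 3  [with X=4, Z=-10]  = 7
A = 2Z + 2Y + 2D  [with Z=-10, Y=4, D=7]  = 2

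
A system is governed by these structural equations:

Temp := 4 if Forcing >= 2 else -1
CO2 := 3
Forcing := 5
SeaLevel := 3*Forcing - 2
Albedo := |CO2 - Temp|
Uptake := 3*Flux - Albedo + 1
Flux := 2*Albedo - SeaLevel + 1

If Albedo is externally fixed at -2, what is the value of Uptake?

-45

The intervention breaks the incoming arrows to Albedo: Albedo := |CO2 - Temp| no longer applies, and Albedo = -2.
SeaLevel = 3*Forcing - 2  [with Forcing=5]  = 13
Flux = 2*Albedo - SeaLevel + 1  [with Albedo=-2, SeaLevel=13]  = -16
Uptake = 3*Flux - Albedo + 1  [with Flux=-16, Albedo=-2]  = -45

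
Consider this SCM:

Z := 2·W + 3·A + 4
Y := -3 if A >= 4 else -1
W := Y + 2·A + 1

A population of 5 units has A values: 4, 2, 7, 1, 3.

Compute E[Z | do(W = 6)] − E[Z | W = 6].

The intervention sets W=6 in all 5 units regardless of A. Recomputing Z per unit gives 28, 22, 37, 19, 25; average 26.2.
E[Z|W=6] averages over only the 2 units with W=6 (A = 4, 3): Z = 28, 25, mean 26.5.
Difference = 26.2 − 26.5 = -0.3.

-0.3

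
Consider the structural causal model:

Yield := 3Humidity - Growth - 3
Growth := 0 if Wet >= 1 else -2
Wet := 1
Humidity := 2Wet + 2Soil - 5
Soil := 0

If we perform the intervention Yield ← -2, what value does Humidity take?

-3

The intervention breaks the incoming arrows to Yield: Yield := 3Humidity - Growth - 3 no longer applies, and Yield = -2.
Since Humidity is not a descendant of the intervened variable, it is unaffected.
Humidity = 2Wet + 2Soil - 5  [with Wet=1, Soil=0]  = -3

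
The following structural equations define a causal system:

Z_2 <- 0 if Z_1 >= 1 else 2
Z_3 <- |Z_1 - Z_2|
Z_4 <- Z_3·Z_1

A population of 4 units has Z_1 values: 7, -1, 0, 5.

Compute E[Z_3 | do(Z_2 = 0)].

3.25

Every unit gets Z_2=0 under the intervention. Z_3 values become 7, 1, 0, 5; E[Z_3|do(Z_2=0)] = 3.25.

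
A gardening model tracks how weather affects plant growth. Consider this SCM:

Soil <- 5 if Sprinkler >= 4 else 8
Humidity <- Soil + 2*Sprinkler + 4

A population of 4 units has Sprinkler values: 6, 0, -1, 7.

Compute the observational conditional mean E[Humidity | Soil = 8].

11

Conditioning on Soil=8 selects the 2 unit(s) with Sprinkler ∈ {0, -1}. Their Humidity values: 12, 10. Mean = 11.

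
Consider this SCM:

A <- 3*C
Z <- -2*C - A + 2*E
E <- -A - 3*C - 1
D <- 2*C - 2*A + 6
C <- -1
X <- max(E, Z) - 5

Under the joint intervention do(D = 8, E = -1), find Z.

Under do(D = 8, E = -1), each intervened variable's structural equation is replaced by its fixed value.
A = 3*C  [with C=-1]  = -3
Z = -2*C - A + 2*E  [with C=-1, A=-3, E=-1]  = 3

3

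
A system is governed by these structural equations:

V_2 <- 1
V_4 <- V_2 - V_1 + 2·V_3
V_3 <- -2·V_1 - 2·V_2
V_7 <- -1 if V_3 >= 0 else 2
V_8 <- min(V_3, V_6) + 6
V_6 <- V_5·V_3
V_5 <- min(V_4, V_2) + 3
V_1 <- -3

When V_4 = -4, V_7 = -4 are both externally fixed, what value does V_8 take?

Setting V_4 = -4, V_7 = -4 by intervention discards those variables' equations.
V_3 = -2·V_1 - 2·V_2  [with V_1=-3, V_2=1]  = 4
V_5 = min(V_4, V_2) + 3  [with V_4=-4, V_2=1]  = -1
V_6 = V_5·V_3  [with V_5=-1, V_3=4]  = -4
V_8 = min(V_3, V_6) + 6  [with V_3=4, V_6=-4]  = 2

2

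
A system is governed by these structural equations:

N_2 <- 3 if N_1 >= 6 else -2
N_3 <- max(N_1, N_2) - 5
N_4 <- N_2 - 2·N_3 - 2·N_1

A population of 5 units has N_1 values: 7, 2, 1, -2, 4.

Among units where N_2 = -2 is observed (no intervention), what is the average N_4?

Conditioning on N_2=-2 selects the 4 unit(s) with N_1 ∈ {2, 1, -2, 4}. Their N_4 values: 0, 4, 16, -8. Mean = 3.

3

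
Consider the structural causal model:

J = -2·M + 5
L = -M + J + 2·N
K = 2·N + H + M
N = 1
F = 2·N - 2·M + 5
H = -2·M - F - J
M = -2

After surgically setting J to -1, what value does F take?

11

Under do(J=-1), the mechanism J = -2·M + 5 is discarded; J is fixed at -1.
Since F is not a descendant of the intervened variable, it is unaffected.
F = 2·N - 2·M + 5  [with N=1, M=-2]  = 11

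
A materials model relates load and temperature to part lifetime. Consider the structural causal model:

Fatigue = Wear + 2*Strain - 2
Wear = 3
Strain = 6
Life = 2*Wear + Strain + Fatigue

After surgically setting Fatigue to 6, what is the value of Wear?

Under do(Fatigue=6), the mechanism Fatigue = Wear + 2*Strain - 2 is discarded; Fatigue is fixed at 6.
Since Wear is not a descendant of the intervened variable, it is unaffected.

3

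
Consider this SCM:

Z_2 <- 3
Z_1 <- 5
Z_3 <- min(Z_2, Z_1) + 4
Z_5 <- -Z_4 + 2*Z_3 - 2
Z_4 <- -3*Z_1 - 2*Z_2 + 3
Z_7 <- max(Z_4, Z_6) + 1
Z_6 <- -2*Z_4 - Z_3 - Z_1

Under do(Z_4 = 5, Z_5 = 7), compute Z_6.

-22

The joint intervention fixes Z_4 = 5, Z_5 = 7, removing each variable's own equation.
Z_3 = min(Z_2, Z_1) + 4  [with Z_2=3, Z_1=5]  = 7
Z_6 = -2*Z_4 - Z_3 - Z_1  [with Z_4=5, Z_3=7, Z_1=5]  = -22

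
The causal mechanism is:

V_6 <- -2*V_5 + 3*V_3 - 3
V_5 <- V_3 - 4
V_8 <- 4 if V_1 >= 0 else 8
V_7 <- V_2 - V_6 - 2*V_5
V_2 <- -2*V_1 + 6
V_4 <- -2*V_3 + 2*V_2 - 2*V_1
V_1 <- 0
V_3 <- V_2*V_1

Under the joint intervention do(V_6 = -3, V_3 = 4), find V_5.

0

Under do(V_6 = -3, V_3 = 4), each intervened variable's structural equation is replaced by its fixed value.
V_5 = V_3 - 4  [with V_3=4]  = 0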